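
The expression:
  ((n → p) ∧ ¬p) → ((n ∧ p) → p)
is always true.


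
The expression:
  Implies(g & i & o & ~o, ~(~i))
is always true.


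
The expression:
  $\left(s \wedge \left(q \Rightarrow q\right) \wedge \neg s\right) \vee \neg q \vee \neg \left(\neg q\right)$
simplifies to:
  $\text{True}$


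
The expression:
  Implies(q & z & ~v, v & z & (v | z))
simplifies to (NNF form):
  v | ~q | ~z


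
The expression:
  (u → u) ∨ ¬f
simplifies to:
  True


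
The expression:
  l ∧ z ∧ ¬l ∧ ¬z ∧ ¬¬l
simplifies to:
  False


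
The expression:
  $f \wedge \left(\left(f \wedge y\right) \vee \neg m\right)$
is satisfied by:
  {f: True, y: True, m: False}
  {f: True, m: False, y: False}
  {f: True, y: True, m: True}


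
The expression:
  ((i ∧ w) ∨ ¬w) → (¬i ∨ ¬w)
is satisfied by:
  {w: False, i: False}
  {i: True, w: False}
  {w: True, i: False}


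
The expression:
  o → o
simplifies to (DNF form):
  True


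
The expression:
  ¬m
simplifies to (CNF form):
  ¬m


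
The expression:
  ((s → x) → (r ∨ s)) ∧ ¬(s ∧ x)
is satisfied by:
  {r: True, x: False, s: False}
  {s: True, r: True, x: False}
  {s: True, x: False, r: False}
  {r: True, x: True, s: False}


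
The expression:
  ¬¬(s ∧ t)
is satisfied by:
  {t: True, s: True}


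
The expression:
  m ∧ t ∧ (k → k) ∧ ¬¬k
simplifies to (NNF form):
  k ∧ m ∧ t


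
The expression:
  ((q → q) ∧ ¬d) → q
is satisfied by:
  {d: True, q: True}
  {d: True, q: False}
  {q: True, d: False}


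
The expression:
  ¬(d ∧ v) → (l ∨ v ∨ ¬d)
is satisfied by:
  {v: True, l: True, d: False}
  {v: True, l: False, d: False}
  {l: True, v: False, d: False}
  {v: False, l: False, d: False}
  {v: True, d: True, l: True}
  {v: True, d: True, l: False}
  {d: True, l: True, v: False}


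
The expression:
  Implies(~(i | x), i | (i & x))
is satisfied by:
  {i: True, x: True}
  {i: True, x: False}
  {x: True, i: False}


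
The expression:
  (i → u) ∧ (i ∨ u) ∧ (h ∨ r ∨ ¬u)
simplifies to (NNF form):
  u ∧ (h ∨ r)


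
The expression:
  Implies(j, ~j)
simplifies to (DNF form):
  ~j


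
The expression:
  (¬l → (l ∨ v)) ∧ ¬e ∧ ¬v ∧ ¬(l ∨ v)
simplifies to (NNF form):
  False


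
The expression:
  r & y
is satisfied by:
  {r: True, y: True}


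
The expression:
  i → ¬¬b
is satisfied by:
  {b: True, i: False}
  {i: False, b: False}
  {i: True, b: True}


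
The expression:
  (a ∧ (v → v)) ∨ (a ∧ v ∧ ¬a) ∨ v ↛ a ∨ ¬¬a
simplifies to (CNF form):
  a ∨ v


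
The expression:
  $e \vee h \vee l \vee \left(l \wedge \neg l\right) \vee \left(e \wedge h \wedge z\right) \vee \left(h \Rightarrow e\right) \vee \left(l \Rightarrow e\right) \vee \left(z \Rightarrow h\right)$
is always true.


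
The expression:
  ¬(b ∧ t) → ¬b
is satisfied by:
  {t: True, b: False}
  {b: False, t: False}
  {b: True, t: True}


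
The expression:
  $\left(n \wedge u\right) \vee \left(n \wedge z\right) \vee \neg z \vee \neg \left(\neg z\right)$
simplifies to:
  $\text{True}$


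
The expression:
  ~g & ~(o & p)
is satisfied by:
  {g: False, p: False, o: False}
  {o: True, g: False, p: False}
  {p: True, g: False, o: False}


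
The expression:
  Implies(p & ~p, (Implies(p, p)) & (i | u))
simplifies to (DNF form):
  True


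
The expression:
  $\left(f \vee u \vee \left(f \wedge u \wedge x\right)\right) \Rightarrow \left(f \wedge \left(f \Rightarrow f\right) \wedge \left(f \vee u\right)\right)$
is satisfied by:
  {f: True, u: False}
  {u: False, f: False}
  {u: True, f: True}


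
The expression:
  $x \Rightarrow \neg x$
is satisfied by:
  {x: False}


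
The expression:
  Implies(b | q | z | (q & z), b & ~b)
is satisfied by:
  {q: False, z: False, b: False}


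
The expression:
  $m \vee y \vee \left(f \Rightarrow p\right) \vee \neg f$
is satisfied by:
  {y: True, m: True, p: True, f: False}
  {y: True, m: True, p: False, f: False}
  {y: True, p: True, m: False, f: False}
  {y: True, p: False, m: False, f: False}
  {m: True, p: True, y: False, f: False}
  {m: True, p: False, y: False, f: False}
  {p: True, y: False, m: False, f: False}
  {p: False, y: False, m: False, f: False}
  {f: True, y: True, m: True, p: True}
  {f: True, y: True, m: True, p: False}
  {f: True, y: True, p: True, m: False}
  {f: True, y: True, p: False, m: False}
  {f: True, m: True, p: True, y: False}
  {f: True, m: True, p: False, y: False}
  {f: True, p: True, m: False, y: False}


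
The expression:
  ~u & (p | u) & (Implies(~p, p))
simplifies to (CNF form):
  p & ~u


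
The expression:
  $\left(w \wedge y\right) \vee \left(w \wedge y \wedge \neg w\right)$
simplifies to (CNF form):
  $w \wedge y$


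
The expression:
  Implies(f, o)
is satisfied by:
  {o: True, f: False}
  {f: False, o: False}
  {f: True, o: True}


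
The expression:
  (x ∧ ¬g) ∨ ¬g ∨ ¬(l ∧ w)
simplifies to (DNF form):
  ¬g ∨ ¬l ∨ ¬w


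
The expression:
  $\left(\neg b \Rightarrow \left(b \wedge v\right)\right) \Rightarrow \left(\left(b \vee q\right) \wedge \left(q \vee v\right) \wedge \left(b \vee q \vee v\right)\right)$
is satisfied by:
  {q: True, v: True, b: False}
  {q: True, v: False, b: False}
  {v: True, q: False, b: False}
  {q: False, v: False, b: False}
  {b: True, q: True, v: True}
  {b: True, q: True, v: False}
  {b: True, v: True, q: False}


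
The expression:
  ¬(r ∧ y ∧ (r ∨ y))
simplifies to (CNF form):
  ¬r ∨ ¬y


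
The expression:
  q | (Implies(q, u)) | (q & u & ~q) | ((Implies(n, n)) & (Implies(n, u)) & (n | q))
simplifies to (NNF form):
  True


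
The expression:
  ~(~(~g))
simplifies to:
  ~g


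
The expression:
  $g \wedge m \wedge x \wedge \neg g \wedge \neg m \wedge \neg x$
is never true.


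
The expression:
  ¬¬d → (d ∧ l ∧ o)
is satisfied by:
  {o: True, l: True, d: False}
  {o: True, l: False, d: False}
  {l: True, o: False, d: False}
  {o: False, l: False, d: False}
  {d: True, o: True, l: True}


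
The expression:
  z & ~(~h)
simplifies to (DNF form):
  h & z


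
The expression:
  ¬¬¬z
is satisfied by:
  {z: False}


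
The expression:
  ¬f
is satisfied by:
  {f: False}


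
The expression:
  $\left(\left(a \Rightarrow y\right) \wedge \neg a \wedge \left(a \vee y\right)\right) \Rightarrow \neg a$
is always true.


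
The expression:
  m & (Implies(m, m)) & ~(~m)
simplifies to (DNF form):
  m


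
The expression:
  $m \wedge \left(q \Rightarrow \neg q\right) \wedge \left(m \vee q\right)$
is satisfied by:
  {m: True, q: False}


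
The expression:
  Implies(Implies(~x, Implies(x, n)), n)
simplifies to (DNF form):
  n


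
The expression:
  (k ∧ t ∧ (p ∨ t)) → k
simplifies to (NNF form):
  True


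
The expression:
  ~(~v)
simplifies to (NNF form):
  v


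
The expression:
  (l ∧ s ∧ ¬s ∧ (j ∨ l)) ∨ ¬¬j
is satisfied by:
  {j: True}


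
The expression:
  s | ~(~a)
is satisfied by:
  {a: True, s: True}
  {a: True, s: False}
  {s: True, a: False}


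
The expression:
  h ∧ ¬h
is never true.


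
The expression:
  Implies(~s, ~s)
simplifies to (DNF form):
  True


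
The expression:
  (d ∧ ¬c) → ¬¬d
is always true.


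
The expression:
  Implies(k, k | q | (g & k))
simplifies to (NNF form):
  True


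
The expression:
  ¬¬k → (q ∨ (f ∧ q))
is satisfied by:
  {q: True, k: False}
  {k: False, q: False}
  {k: True, q: True}


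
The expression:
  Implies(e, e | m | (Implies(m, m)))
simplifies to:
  True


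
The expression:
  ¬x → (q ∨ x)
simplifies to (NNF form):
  q ∨ x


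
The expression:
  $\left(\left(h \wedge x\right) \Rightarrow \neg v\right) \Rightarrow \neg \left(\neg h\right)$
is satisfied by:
  {h: True}


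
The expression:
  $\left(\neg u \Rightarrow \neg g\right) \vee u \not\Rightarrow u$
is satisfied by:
  {u: True, g: False}
  {g: False, u: False}
  {g: True, u: True}


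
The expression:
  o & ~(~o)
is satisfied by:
  {o: True}


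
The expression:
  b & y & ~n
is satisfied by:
  {b: True, y: True, n: False}


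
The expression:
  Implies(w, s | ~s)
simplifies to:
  True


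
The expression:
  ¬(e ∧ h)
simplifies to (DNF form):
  ¬e ∨ ¬h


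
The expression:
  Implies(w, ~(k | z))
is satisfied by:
  {z: False, w: False, k: False}
  {k: True, z: False, w: False}
  {z: True, k: False, w: False}
  {k: True, z: True, w: False}
  {w: True, k: False, z: False}


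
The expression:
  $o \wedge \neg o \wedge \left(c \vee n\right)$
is never true.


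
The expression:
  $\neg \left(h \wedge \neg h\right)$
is always true.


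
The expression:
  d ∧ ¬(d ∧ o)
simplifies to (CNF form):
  d ∧ ¬o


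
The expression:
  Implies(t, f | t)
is always true.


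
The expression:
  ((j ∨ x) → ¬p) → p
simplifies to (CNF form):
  p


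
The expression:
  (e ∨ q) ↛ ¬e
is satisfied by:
  {e: True}


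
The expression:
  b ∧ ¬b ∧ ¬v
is never true.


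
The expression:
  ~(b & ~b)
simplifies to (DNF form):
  True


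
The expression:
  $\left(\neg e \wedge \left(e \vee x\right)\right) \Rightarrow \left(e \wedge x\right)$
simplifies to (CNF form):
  $e \vee \neg x$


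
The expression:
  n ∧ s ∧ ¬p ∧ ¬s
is never true.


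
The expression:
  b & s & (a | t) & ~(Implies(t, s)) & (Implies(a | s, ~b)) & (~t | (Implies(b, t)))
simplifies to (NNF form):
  False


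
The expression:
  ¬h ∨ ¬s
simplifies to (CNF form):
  ¬h ∨ ¬s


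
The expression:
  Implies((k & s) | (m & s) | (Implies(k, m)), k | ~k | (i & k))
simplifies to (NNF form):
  True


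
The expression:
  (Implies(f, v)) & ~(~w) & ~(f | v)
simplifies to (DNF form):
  w & ~f & ~v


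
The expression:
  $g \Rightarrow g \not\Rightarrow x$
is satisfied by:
  {g: False, x: False}
  {x: True, g: False}
  {g: True, x: False}


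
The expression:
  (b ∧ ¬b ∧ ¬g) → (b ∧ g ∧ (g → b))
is always true.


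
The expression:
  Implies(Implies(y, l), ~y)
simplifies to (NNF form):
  ~l | ~y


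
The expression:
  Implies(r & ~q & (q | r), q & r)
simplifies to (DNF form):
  q | ~r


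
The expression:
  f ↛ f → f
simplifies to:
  True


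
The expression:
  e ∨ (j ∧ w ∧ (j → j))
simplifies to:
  e ∨ (j ∧ w)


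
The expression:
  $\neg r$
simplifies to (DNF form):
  $\neg r$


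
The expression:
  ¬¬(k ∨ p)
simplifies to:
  k ∨ p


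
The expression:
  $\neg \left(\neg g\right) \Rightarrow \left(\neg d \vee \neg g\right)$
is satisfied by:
  {g: False, d: False}
  {d: True, g: False}
  {g: True, d: False}


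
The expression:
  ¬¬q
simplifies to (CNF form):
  q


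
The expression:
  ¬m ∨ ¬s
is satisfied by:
  {s: False, m: False}
  {m: True, s: False}
  {s: True, m: False}


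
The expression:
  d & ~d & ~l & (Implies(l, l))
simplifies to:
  False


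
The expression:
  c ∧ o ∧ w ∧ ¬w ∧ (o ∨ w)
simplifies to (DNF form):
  False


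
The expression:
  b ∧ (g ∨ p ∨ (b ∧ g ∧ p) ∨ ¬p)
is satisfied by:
  {b: True}


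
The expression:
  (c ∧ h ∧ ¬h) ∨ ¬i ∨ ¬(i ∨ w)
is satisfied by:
  {i: False}


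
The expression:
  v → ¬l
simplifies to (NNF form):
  ¬l ∨ ¬v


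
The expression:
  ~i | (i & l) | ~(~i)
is always true.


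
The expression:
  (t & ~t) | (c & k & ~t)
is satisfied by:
  {c: True, k: True, t: False}


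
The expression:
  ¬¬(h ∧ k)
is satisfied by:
  {h: True, k: True}


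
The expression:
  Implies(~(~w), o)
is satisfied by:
  {o: True, w: False}
  {w: False, o: False}
  {w: True, o: True}


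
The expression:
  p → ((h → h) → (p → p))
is always true.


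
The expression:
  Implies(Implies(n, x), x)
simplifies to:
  n | x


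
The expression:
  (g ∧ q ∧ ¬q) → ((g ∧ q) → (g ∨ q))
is always true.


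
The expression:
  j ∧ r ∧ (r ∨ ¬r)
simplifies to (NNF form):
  j ∧ r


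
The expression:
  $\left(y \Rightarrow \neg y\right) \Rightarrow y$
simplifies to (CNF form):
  $y$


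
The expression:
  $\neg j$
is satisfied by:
  {j: False}


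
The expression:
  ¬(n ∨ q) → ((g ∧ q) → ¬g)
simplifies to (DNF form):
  True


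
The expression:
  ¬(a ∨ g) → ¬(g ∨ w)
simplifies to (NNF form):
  a ∨ g ∨ ¬w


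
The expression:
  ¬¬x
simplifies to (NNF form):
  x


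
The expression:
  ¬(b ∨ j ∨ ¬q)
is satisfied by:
  {q: True, j: False, b: False}


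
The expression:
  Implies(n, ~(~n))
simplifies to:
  True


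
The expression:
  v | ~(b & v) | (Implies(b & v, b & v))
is always true.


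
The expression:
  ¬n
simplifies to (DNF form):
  ¬n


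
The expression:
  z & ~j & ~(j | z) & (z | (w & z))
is never true.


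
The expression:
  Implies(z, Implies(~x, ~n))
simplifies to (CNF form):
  x | ~n | ~z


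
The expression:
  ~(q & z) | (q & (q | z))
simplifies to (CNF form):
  True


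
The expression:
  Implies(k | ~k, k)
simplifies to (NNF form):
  k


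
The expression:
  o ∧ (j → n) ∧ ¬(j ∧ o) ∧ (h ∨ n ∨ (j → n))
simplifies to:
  o ∧ ¬j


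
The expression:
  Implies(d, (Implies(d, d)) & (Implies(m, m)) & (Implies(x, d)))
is always true.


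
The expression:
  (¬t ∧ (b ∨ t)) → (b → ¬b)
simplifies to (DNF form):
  t ∨ ¬b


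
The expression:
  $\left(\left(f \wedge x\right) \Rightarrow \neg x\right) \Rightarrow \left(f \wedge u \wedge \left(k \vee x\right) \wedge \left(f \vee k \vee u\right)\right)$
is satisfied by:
  {x: True, u: True, f: True, k: True}
  {x: True, u: True, f: True, k: False}
  {x: True, f: True, k: True, u: False}
  {x: True, f: True, k: False, u: False}
  {u: True, f: True, k: True, x: False}


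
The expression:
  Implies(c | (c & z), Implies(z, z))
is always true.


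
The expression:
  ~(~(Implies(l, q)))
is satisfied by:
  {q: True, l: False}
  {l: False, q: False}
  {l: True, q: True}


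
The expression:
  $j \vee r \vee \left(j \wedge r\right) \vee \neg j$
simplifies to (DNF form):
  $\text{True}$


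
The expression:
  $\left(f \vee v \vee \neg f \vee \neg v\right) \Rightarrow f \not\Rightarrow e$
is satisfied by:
  {f: True, e: False}


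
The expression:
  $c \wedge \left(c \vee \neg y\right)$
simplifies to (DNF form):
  $c$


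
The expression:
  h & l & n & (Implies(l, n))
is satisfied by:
  {h: True, n: True, l: True}


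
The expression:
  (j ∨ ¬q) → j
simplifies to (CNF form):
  j ∨ q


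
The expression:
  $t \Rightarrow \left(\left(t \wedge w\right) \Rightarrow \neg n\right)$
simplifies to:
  $\neg n \vee \neg t \vee \neg w$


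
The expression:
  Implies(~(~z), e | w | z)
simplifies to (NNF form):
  True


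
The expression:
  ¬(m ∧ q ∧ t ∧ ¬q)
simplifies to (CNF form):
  True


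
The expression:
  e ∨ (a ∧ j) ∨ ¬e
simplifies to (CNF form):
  True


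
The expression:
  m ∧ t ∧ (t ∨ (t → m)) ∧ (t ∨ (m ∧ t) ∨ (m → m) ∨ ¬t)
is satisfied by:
  {t: True, m: True}


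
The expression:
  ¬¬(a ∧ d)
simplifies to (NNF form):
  a ∧ d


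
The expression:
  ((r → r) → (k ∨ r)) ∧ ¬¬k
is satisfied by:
  {k: True}


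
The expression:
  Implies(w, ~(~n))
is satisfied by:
  {n: True, w: False}
  {w: False, n: False}
  {w: True, n: True}


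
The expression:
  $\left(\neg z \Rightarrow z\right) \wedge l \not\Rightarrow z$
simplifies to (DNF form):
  $\text{False}$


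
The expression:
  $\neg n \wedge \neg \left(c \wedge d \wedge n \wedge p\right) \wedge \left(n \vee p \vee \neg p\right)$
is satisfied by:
  {n: False}


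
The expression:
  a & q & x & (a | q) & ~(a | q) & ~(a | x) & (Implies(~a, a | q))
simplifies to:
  False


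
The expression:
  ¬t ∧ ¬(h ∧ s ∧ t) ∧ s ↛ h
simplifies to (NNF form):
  s ∧ ¬h ∧ ¬t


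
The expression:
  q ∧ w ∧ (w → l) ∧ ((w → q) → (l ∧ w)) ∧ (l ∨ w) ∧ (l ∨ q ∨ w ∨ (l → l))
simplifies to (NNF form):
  l ∧ q ∧ w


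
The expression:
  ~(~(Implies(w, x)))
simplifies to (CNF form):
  x | ~w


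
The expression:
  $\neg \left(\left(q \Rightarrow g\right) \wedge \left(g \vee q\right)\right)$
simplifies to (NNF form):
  $\neg g$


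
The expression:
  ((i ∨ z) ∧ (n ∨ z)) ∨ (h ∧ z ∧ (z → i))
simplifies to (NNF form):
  z ∨ (i ∧ n)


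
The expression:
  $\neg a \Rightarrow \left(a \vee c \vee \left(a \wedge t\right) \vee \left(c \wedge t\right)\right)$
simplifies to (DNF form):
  $a \vee c$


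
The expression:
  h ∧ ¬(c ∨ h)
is never true.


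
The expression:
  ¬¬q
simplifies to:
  q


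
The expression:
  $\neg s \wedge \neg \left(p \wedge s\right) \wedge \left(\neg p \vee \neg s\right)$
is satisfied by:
  {s: False}


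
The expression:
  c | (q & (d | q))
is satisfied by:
  {q: True, c: True}
  {q: True, c: False}
  {c: True, q: False}


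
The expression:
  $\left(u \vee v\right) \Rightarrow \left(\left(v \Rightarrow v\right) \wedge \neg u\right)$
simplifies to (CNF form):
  $\neg u$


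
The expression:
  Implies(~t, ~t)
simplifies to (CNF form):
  True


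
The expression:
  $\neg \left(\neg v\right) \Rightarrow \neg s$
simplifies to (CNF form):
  $\neg s \vee \neg v$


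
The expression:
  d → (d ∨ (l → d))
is always true.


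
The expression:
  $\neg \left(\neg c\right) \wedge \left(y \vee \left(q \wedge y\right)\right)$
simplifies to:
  $c \wedge y$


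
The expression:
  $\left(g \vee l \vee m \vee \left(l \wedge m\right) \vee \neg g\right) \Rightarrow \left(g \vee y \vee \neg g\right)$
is always true.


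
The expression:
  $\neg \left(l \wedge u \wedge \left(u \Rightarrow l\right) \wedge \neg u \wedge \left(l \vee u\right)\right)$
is always true.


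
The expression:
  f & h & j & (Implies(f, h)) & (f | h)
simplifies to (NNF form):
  f & h & j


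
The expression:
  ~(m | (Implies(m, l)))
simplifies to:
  False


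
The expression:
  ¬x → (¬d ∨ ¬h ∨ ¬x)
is always true.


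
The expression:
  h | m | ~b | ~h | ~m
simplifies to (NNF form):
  True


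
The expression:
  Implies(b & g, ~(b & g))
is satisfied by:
  {g: False, b: False}
  {b: True, g: False}
  {g: True, b: False}


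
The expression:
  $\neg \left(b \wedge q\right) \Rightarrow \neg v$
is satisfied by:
  {b: True, q: True, v: False}
  {b: True, q: False, v: False}
  {q: True, b: False, v: False}
  {b: False, q: False, v: False}
  {b: True, v: True, q: True}


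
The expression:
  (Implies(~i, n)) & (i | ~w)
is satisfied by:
  {i: True, n: True, w: False}
  {i: True, n: False, w: False}
  {i: True, w: True, n: True}
  {i: True, w: True, n: False}
  {n: True, w: False, i: False}


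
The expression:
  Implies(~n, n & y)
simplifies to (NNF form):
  n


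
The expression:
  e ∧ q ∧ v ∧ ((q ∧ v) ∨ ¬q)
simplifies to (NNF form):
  e ∧ q ∧ v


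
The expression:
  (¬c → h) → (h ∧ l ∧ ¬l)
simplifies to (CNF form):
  ¬c ∧ ¬h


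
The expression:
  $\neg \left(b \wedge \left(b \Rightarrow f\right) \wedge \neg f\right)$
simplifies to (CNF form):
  $\text{True}$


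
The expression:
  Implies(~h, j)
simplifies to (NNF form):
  h | j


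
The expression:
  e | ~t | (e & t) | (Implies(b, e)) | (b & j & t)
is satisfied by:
  {e: True, j: True, t: False, b: False}
  {e: True, j: False, t: False, b: False}
  {j: True, b: False, e: False, t: False}
  {b: False, j: False, e: False, t: False}
  {b: True, e: True, j: True, t: False}
  {b: True, e: True, j: False, t: False}
  {b: True, j: True, e: False, t: False}
  {b: True, j: False, e: False, t: False}
  {t: True, e: True, j: True, b: False}
  {t: True, e: True, j: False, b: False}
  {t: True, j: True, e: False, b: False}
  {t: True, j: False, e: False, b: False}
  {b: True, t: True, e: True, j: True}
  {b: True, t: True, e: True, j: False}
  {b: True, t: True, j: True, e: False}


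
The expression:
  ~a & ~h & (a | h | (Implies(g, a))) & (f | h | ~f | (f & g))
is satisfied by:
  {g: False, h: False, a: False}


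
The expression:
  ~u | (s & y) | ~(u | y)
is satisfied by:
  {y: True, s: True, u: False}
  {y: True, s: False, u: False}
  {s: True, y: False, u: False}
  {y: False, s: False, u: False}
  {y: True, u: True, s: True}


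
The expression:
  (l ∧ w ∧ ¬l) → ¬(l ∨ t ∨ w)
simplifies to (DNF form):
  True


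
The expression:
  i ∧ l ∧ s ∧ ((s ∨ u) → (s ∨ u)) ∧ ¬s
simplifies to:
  False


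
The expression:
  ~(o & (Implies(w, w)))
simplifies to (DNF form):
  ~o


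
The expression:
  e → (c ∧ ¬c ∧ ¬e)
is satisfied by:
  {e: False}


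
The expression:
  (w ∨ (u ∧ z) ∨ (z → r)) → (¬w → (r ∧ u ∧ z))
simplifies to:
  w ∨ (r ∧ u ∧ z) ∨ (z ∧ ¬r ∧ ¬u)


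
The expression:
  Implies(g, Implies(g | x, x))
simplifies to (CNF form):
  x | ~g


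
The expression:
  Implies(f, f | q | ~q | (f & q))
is always true.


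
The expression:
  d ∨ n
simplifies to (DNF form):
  d ∨ n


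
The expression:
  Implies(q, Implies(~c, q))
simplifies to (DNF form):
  True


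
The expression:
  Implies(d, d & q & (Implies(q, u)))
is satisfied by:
  {u: True, q: True, d: False}
  {u: True, q: False, d: False}
  {q: True, u: False, d: False}
  {u: False, q: False, d: False}
  {d: True, u: True, q: True}


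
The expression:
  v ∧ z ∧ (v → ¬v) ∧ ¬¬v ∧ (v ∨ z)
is never true.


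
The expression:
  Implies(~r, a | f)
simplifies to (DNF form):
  a | f | r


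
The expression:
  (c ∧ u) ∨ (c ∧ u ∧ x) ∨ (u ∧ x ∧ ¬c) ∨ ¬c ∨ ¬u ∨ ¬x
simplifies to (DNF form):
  True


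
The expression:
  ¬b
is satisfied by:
  {b: False}


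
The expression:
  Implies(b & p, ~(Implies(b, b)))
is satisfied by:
  {p: False, b: False}
  {b: True, p: False}
  {p: True, b: False}


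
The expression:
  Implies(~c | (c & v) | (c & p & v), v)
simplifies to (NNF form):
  c | v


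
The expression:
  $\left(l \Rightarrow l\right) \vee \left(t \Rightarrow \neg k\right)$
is always true.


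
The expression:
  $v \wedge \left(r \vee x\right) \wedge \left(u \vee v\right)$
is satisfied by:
  {r: True, x: True, v: True}
  {r: True, v: True, x: False}
  {x: True, v: True, r: False}


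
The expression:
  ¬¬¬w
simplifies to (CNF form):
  ¬w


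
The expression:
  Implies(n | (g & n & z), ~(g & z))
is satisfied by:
  {g: False, z: False, n: False}
  {n: True, g: False, z: False}
  {z: True, g: False, n: False}
  {n: True, z: True, g: False}
  {g: True, n: False, z: False}
  {n: True, g: True, z: False}
  {z: True, g: True, n: False}


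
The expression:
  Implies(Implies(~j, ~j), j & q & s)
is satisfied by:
  {j: True, s: True, q: True}


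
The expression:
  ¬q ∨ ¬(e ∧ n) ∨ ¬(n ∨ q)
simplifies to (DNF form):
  ¬e ∨ ¬n ∨ ¬q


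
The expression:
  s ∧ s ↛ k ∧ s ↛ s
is never true.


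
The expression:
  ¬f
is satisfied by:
  {f: False}


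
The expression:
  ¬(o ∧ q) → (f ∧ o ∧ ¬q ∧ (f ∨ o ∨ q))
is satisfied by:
  {q: True, f: True, o: True}
  {q: True, o: True, f: False}
  {f: True, o: True, q: False}


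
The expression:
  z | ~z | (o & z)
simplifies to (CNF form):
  True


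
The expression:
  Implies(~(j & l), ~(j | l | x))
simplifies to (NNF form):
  (j | ~l) & (j | ~x) & (l | ~j)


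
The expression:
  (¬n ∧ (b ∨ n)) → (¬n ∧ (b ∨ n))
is always true.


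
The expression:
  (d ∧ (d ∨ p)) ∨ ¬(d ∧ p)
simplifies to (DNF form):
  True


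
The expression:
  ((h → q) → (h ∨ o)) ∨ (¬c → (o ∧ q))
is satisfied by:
  {o: True, c: True, h: True}
  {o: True, c: True, h: False}
  {o: True, h: True, c: False}
  {o: True, h: False, c: False}
  {c: True, h: True, o: False}
  {c: True, h: False, o: False}
  {h: True, c: False, o: False}


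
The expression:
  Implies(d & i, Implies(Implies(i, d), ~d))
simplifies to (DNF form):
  ~d | ~i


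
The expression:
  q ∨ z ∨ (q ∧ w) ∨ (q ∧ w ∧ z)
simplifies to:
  q ∨ z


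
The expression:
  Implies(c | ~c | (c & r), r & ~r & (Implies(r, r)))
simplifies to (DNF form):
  False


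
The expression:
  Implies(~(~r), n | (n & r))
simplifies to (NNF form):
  n | ~r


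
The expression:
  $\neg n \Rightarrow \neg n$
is always true.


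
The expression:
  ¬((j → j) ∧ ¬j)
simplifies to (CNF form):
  j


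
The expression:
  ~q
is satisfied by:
  {q: False}


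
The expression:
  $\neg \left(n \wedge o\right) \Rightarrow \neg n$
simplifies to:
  $o \vee \neg n$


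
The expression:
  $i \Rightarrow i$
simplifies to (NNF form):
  $\text{True}$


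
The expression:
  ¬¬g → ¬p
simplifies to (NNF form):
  ¬g ∨ ¬p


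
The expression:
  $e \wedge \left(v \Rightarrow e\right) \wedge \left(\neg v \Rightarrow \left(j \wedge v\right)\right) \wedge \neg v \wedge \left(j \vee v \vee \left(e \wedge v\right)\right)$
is never true.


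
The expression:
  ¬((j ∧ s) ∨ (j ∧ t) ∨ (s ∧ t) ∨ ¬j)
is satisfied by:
  {j: True, t: False, s: False}


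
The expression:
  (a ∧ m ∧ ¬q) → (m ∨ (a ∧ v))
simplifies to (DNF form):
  True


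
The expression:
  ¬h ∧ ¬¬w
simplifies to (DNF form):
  w ∧ ¬h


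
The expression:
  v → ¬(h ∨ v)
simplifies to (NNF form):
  ¬v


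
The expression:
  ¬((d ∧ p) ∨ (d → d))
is never true.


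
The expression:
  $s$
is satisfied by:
  {s: True}


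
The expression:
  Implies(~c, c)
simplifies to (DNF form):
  c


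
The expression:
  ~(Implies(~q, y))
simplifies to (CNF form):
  ~q & ~y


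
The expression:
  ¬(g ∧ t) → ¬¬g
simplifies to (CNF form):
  g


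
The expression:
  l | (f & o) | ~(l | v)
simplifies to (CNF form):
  (f | l | ~v) & (l | o | ~v)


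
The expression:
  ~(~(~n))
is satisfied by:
  {n: False}


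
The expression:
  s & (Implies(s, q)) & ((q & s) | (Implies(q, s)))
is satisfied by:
  {s: True, q: True}


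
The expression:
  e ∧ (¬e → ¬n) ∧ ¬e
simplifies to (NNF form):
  False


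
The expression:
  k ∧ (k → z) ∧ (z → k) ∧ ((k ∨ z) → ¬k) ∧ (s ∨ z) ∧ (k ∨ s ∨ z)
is never true.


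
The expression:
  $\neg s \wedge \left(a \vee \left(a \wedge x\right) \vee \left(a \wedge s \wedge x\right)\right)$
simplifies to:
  $a \wedge \neg s$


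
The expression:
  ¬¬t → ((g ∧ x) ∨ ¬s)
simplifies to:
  (g ∧ x) ∨ ¬s ∨ ¬t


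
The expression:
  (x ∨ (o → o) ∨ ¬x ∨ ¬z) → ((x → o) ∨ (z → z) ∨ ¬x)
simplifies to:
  True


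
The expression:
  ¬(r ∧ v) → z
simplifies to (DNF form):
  z ∨ (r ∧ v)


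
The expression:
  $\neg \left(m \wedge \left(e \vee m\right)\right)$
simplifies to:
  $\neg m$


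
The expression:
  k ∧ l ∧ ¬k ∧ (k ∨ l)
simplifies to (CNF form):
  False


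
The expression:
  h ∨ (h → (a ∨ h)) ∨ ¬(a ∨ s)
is always true.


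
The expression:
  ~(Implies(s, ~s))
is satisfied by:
  {s: True}


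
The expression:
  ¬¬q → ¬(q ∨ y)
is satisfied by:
  {q: False}


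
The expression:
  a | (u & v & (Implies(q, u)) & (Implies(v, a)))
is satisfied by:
  {a: True}


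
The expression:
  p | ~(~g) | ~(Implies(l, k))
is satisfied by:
  {l: True, p: True, g: True, k: False}
  {p: True, g: True, k: False, l: False}
  {l: True, p: True, g: True, k: True}
  {p: True, g: True, k: True, l: False}
  {p: True, l: True, k: False, g: False}
  {p: True, k: False, g: False, l: False}
  {p: True, l: True, k: True, g: False}
  {p: True, k: True, g: False, l: False}
  {l: True, g: True, k: False, p: False}
  {g: True, l: False, k: False, p: False}
  {l: True, g: True, k: True, p: False}
  {g: True, k: True, l: False, p: False}
  {l: True, k: False, g: False, p: False}


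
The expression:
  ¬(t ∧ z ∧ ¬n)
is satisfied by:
  {n: True, t: False, z: False}
  {t: False, z: False, n: False}
  {n: True, z: True, t: False}
  {z: True, t: False, n: False}
  {n: True, t: True, z: False}
  {t: True, n: False, z: False}
  {n: True, z: True, t: True}


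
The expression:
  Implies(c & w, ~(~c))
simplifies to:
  True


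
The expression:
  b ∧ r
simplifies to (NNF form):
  b ∧ r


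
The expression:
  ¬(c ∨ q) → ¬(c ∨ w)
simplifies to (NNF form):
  c ∨ q ∨ ¬w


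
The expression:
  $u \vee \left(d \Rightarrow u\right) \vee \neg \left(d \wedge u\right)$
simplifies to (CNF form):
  $\text{True}$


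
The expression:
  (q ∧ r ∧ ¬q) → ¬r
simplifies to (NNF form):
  True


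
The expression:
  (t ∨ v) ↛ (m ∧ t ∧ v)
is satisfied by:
  {v: True, m: False, t: False}
  {t: True, v: True, m: False}
  {v: True, m: True, t: False}
  {t: True, m: False, v: False}
  {t: True, m: True, v: False}


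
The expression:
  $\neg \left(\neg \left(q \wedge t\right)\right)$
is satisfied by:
  {t: True, q: True}


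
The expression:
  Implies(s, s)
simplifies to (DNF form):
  True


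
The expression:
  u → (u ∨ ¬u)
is always true.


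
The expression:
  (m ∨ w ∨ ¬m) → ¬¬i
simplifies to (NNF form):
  i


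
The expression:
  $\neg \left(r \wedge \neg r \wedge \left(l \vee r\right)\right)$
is always true.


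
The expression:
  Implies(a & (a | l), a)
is always true.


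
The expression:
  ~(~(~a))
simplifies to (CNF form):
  ~a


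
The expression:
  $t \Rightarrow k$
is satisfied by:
  {k: True, t: False}
  {t: False, k: False}
  {t: True, k: True}


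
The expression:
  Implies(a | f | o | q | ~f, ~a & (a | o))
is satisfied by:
  {o: True, a: False}


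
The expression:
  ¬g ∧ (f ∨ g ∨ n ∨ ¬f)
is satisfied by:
  {g: False}


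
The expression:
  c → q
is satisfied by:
  {q: True, c: False}
  {c: False, q: False}
  {c: True, q: True}


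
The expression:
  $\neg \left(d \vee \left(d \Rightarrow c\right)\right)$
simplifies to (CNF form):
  $\text{False}$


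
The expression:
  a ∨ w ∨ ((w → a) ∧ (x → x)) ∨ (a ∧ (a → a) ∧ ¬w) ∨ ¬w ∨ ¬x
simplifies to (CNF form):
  True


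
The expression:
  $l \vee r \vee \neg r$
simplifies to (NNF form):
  $\text{True}$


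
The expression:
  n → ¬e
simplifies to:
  ¬e ∨ ¬n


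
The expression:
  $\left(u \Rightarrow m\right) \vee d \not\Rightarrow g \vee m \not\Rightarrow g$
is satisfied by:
  {m: True, d: True, g: False, u: False}
  {m: True, d: False, g: False, u: False}
  {m: True, g: True, d: True, u: False}
  {m: True, g: True, d: False, u: False}
  {d: True, m: False, g: False, u: False}
  {m: False, d: False, g: False, u: False}
  {g: True, d: True, m: False, u: False}
  {g: True, m: False, d: False, u: False}
  {m: True, u: True, d: True, g: False}
  {m: True, u: True, d: False, g: False}
  {m: True, u: True, g: True, d: True}
  {m: True, u: True, g: True, d: False}
  {u: True, d: True, g: False, m: False}


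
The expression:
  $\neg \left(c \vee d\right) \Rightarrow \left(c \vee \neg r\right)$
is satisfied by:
  {d: True, c: True, r: False}
  {d: True, c: False, r: False}
  {c: True, d: False, r: False}
  {d: False, c: False, r: False}
  {r: True, d: True, c: True}
  {r: True, d: True, c: False}
  {r: True, c: True, d: False}


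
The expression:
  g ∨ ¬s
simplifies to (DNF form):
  g ∨ ¬s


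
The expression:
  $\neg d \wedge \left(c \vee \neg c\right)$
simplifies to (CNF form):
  $\neg d$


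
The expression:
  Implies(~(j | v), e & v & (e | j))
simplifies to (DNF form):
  j | v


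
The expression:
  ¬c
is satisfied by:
  {c: False}


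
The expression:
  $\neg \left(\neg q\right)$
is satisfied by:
  {q: True}


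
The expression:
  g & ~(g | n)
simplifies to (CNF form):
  False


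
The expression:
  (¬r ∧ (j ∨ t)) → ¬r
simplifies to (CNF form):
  True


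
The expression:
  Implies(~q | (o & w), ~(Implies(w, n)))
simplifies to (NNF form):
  (q & ~o) | (q & ~w) | (w & ~n)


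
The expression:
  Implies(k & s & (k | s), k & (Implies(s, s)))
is always true.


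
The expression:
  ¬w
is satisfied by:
  {w: False}


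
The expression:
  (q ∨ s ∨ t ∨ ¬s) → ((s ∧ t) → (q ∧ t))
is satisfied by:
  {q: True, s: False, t: False}
  {s: False, t: False, q: False}
  {q: True, t: True, s: False}
  {t: True, s: False, q: False}
  {q: True, s: True, t: False}
  {s: True, q: False, t: False}
  {q: True, t: True, s: True}


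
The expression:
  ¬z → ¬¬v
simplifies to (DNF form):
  v ∨ z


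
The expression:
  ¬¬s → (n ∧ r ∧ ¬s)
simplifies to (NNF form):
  ¬s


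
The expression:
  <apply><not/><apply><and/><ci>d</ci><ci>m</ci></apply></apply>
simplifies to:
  <apply><or/><apply><not/><ci>d</ci></apply><apply><not/><ci>m</ci></apply></apply>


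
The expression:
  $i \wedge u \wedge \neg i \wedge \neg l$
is never true.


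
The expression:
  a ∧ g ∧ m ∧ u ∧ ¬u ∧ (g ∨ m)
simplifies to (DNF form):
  False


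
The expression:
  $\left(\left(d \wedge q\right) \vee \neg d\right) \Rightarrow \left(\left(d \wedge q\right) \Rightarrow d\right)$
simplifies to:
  $\text{True}$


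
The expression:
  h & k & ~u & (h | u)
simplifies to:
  h & k & ~u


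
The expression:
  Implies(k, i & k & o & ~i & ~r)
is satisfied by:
  {k: False}


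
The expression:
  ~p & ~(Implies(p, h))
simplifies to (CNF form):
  False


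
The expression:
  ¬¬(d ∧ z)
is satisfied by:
  {z: True, d: True}


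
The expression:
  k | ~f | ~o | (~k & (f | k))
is always true.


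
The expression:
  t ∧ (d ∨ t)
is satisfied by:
  {t: True}


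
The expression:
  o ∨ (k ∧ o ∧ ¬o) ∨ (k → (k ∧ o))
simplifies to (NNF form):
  o ∨ ¬k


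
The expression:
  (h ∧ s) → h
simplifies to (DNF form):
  True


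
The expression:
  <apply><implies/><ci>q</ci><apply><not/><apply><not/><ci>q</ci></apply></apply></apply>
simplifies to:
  <true/>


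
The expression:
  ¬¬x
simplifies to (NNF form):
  x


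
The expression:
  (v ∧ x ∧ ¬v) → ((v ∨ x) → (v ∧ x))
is always true.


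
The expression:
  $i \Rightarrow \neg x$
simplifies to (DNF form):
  $\neg i \vee \neg x$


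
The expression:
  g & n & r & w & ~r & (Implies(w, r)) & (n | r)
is never true.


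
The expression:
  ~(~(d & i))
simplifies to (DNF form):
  d & i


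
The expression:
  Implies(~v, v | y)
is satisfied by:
  {y: True, v: True}
  {y: True, v: False}
  {v: True, y: False}


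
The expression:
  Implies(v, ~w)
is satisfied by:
  {w: False, v: False}
  {v: True, w: False}
  {w: True, v: False}


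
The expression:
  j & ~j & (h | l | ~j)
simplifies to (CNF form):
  False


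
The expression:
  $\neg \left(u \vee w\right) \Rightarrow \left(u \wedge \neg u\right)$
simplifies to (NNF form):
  $u \vee w$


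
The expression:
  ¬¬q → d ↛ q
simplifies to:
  ¬q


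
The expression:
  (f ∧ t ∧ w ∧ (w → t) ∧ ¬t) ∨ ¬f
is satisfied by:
  {f: False}


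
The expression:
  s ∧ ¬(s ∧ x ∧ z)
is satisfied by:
  {s: True, z: False, x: False}
  {x: True, s: True, z: False}
  {z: True, s: True, x: False}


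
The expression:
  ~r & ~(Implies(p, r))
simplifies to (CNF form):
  p & ~r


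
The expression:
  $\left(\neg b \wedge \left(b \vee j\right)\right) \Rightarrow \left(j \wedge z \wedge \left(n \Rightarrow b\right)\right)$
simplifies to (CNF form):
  $\left(b \vee z \vee \neg j\right) \wedge \left(b \vee \neg j \vee \neg n\right)$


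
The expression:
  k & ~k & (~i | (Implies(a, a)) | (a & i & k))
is never true.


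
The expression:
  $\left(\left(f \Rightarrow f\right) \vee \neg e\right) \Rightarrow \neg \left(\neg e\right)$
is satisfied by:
  {e: True}


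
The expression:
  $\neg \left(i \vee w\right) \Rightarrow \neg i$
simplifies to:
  $\text{True}$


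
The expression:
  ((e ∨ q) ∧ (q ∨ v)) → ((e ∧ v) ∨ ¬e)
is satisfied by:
  {v: True, e: False, q: False}
  {e: False, q: False, v: False}
  {q: True, v: True, e: False}
  {q: True, e: False, v: False}
  {v: True, e: True, q: False}
  {e: True, v: False, q: False}
  {q: True, e: True, v: True}


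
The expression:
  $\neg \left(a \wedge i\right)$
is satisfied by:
  {a: False, i: False}
  {i: True, a: False}
  {a: True, i: False}


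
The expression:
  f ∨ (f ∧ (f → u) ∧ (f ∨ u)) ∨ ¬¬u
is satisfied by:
  {u: True, f: True}
  {u: True, f: False}
  {f: True, u: False}


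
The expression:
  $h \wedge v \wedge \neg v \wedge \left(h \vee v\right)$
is never true.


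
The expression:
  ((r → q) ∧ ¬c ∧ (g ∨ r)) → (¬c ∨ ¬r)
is always true.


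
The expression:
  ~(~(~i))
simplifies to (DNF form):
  ~i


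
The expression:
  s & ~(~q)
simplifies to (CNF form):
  q & s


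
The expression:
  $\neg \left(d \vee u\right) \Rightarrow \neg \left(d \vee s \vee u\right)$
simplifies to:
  $d \vee u \vee \neg s$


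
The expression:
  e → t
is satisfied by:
  {t: True, e: False}
  {e: False, t: False}
  {e: True, t: True}


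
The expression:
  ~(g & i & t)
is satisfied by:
  {g: False, t: False, i: False}
  {i: True, g: False, t: False}
  {t: True, g: False, i: False}
  {i: True, t: True, g: False}
  {g: True, i: False, t: False}
  {i: True, g: True, t: False}
  {t: True, g: True, i: False}


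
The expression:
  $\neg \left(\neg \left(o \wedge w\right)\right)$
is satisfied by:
  {w: True, o: True}


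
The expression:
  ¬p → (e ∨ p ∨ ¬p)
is always true.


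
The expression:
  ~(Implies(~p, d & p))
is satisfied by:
  {p: False}


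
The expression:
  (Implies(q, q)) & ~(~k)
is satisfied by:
  {k: True}


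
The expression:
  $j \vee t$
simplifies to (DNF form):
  $j \vee t$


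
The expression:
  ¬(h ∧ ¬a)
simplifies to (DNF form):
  a ∨ ¬h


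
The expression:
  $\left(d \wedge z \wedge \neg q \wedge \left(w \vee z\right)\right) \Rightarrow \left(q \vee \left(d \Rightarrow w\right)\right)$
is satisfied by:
  {q: True, w: True, z: False, d: False}
  {q: True, w: False, z: False, d: False}
  {w: True, q: False, z: False, d: False}
  {q: False, w: False, z: False, d: False}
  {d: True, q: True, w: True, z: False}
  {d: True, q: True, w: False, z: False}
  {d: True, w: True, q: False, z: False}
  {d: True, w: False, q: False, z: False}
  {q: True, z: True, w: True, d: False}
  {q: True, z: True, w: False, d: False}
  {z: True, w: True, q: False, d: False}
  {z: True, q: False, w: False, d: False}
  {d: True, z: True, q: True, w: True}
  {d: True, z: True, q: True, w: False}
  {d: True, z: True, w: True, q: False}
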